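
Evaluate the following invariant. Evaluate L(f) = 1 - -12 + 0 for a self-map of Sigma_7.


L(f) = tr(f_0*) - tr(f_1*) + tr(f_2*).
= 1 - (-12) + (0)
= 13

13


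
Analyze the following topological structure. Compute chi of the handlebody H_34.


A genus-g handlebody deformation retracts to a wedge of g circles.
chi(vee_g S^1) = 1 - g.
chi(H_34) = 1 - 34 = -33

-33


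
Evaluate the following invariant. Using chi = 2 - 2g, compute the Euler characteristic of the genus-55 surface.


For a closed orientable surface of genus g: chi = 2 - 2g.
Here g = 55.
chi = 2 - 2*55 = 2 - 110 = -108

-108


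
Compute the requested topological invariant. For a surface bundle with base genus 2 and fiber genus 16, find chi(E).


For a fiber bundle F -> E -> B (with CW structure): chi(E) = chi(B) * chi(F).
chi(Sigma_2) = -2, chi(Sigma_16) = -30.
chi(E) = (-2) * (-30) = 60

60


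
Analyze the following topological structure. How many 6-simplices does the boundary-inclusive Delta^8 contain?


Delta^8 has 8+1 vertices. A 6-face is a choice of 6+1 vertices.
f_6 = C(8+1, 6+1) = C(9,7) = 36

36


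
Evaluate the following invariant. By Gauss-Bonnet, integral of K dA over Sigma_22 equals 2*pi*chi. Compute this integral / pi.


Gauss-Bonnet: integral K dA = 2*pi*chi(M).
chi(Sigma_22) = 2 - 2*22 = -42.
(integral K dA)/pi = 2*chi = 2*(-42) = -84

-84


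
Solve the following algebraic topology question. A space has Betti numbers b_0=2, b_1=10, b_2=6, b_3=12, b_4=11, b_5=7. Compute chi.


chi = sum_k (-1)^k b_k.
= (2) + (-10) + (6) + (-12) + (11) + (-7)
= -10

-10


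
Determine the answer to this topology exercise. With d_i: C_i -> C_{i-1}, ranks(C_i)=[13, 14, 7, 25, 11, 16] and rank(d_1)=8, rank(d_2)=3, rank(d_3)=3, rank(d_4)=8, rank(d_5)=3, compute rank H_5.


rank H_k = rank(ker d_k) - rank(im d_{k+1}).
rank(ker d_5) = rank(C_5) - rank(d_5) = 16 - 3 = 13.
rank(im d_{5+1}) = 0.
rank H_5 = 13 - 0 = 13

13


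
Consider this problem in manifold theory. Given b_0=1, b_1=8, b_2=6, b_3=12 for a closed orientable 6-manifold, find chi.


By Poincare duality b_k = b_{6-k}, so full Betti numbers: b_0=1, b_1=8, b_2=6, b_3=12, b_4=6, b_5=8, b_6=1.
chi = sum (-1)^k b_k = -14

-14


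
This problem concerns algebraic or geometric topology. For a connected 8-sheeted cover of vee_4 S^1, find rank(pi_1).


Nielsen-Schreier: an index-n subgroup of F_r is free of rank 1 + n(r-1).
Equivalently: chi(cover) = n*chi(base); chi(vee_r S^1) = 1 - 4 = -3.
chi(E) = 8*(-3) = -24; rank = 1 - chi(E) = 1 - (-24) = 25.
rank = 1 + 8*(4-1) = 1 + 24 = 25

25


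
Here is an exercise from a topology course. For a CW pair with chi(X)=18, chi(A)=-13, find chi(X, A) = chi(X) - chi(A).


Relative Euler characteristic: chi(X, A) = chi(X) - chi(A).
= 18 - (-13) = 31

31


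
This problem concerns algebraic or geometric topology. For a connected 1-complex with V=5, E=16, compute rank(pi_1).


For a connected graph: rank(pi_1) = b_1 = E - V + 1 = 1 - chi.
chi = V - E = 5 - 16 = -11.
rank = 1 - (-11) = 16 - 5 + 1 = 12

12


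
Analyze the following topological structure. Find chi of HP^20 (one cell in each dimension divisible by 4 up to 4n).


HP^20 has one cell in each dimension 0, 4, ..., 4*20 (20+1 cells, all even-dim).
chi = 20 + 1 = 21

21


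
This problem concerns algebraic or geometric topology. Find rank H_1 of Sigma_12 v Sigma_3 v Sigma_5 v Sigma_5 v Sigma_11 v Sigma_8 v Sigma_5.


For a wedge X v Y: reduced H_k(X v Y) = H_k(X) + H_k(Y).
Each Sigma_g contributes b_1 = 2g.
b_1 = 24 + 6 + 10 + 10 + 22 + 16 + 10 = 98

98


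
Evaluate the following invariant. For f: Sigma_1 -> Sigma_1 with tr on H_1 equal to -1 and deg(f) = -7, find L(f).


L(f) = tr(f_0*) - tr(f_1*) + tr(f_2*).
= 1 - (-1) + (-7)
= -5

-5


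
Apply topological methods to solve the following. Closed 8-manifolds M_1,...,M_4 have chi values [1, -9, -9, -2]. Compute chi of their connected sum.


For n-manifolds: chi(A#B) = chi(A) + chi(B) - chi(S^8).
chi(S^8) = 1 + (-1)^8 = 2.
chi(#) = (sum chi_i) - (4-1)*chi(S^8) = -19 - 3*2 = -25

-25


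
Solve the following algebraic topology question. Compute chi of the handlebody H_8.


A genus-g handlebody deformation retracts to a wedge of g circles.
chi(vee_g S^1) = 1 - g.
chi(H_8) = 1 - 8 = -7

-7


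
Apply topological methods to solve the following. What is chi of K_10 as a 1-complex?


K_10: V = 10, E = C(10,2) = 45.
chi = V - E = 10 - 45 = -35

-35


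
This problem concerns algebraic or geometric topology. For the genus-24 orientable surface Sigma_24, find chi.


For a closed orientable surface of genus g: chi = 2 - 2g.
Here g = 24.
chi = 2 - 2*24 = 2 - 48 = -46

-46


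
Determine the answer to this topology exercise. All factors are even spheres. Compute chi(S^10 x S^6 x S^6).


chi is multiplicative: chi(X x Y) = chi(X) chi(Y).
Each even-dim sphere has chi = 2. There are 3 factors.
chi = 2^3 = 8

8


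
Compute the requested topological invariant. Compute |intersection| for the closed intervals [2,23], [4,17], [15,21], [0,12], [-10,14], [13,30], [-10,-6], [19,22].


Intersection = [max(a_i), min(b_i)] = [19, -6].
Since 19 > -6, the intersection is empty.
Length = 0

0


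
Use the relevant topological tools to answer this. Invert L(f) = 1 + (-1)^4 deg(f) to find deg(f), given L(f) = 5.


L(f) = 1 + (-1)^4 deg(f) on S^4.
5 = 1 + (-1)^4 * deg(f)
(-1)^4 * deg(f) = 4
deg(f) = 4

4


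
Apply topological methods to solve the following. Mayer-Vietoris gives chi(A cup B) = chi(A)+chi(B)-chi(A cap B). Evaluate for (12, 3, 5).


chi(A cup B) = chi(A) + chi(B) - chi(A cap B)
= 12 + (3) - (5)
= 10

10


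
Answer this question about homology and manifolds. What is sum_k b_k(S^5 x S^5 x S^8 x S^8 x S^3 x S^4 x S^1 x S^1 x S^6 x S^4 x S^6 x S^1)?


Total Betti number is multiplicative under products.
Each S^d (d>=1) has total Betti number 2.
There are 12 sphere factors.
Total = 2^12 = 4096

4096


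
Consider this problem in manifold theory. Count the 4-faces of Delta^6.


Delta^6 has 6+1 vertices. A 4-face is a choice of 4+1 vertices.
f_4 = C(6+1, 4+1) = C(7,5) = 21

21


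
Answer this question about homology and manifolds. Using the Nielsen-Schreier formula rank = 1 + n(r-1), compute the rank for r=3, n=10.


Nielsen-Schreier: an index-n subgroup of F_r is free of rank 1 + n(r-1).
Equivalently: chi(cover) = n*chi(base); chi(vee_r S^1) = 1 - 3 = -2.
chi(E) = 10*(-2) = -20; rank = 1 - chi(E) = 1 - (-20) = 21.
rank = 1 + 10*(3-1) = 1 + 20 = 21

21


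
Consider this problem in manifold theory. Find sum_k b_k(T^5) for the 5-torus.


b_k(T^5) = C(5,k), so the sum over k is sum_k C(5,k) = 2^5.
Total = 2^5 = 32

32


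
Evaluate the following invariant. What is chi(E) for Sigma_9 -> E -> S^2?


chi(S^2) = 2 (n even), chi(Sigma_9) = 2 - 2*9 = -16.
chi(E) = 2 * (-16) = -32

-32


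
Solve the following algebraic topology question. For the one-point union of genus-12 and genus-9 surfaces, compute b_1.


For a wedge: H_1(A v B) = H_1(A) + H_1(B).
b_1(Sigma_12) = 24, b_1(Sigma_9) = 18.
b_1 = 24 + 18 = 42

42


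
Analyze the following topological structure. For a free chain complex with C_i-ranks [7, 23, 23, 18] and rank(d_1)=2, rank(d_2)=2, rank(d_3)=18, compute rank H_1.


rank H_k = rank(ker d_k) - rank(im d_{k+1}).
rank(ker d_1) = rank(C_1) - rank(d_1) = 23 - 2 = 21.
rank(im d_{1+1}) = 2.
rank H_1 = 21 - 2 = 19

19


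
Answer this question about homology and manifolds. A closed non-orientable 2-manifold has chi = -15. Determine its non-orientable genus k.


chi = 2 - k for closed non-orientable surfaces with k crosscaps.
-15 = 2 - k
k = 2 - (-15) = 17

17


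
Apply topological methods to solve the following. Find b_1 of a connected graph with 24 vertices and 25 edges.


For a connected graph: rank(pi_1) = b_1 = E - V + 1 = 1 - chi.
chi = V - E = 24 - 25 = -1.
rank = 1 - (-1) = 25 - 24 + 1 = 2

2


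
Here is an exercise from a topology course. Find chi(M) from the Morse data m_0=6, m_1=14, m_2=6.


Morse theory: chi(M) = sum_k (-1)^k m_k where m_k = #(index-k critical points).
= (6) + (-14) + (6) = -2

-2


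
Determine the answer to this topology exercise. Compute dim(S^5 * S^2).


Join of spheres: S^m * S^n = S^{m+n+1}.
dim = 5 + 2 + 1 = 8

8


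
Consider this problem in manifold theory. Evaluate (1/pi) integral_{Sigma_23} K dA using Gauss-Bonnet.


Gauss-Bonnet: integral K dA = 2*pi*chi(M).
chi(Sigma_23) = 2 - 2*23 = -44.
(integral K dA)/pi = 2*chi = 2*(-44) = -88

-88


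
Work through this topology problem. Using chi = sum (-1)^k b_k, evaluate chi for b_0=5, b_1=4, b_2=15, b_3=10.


chi = sum_k (-1)^k b_k.
= (5) + (-4) + (15) + (-10)
= 6

6


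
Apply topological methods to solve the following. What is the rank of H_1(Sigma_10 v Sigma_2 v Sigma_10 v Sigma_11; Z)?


For a wedge X v Y: reduced H_k(X v Y) = H_k(X) + H_k(Y).
Each Sigma_g contributes b_1 = 2g.
b_1 = 20 + 4 + 20 + 22 = 66

66


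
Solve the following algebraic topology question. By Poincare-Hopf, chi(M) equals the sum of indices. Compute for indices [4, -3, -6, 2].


Poincare-Hopf: chi(M) = sum of indices of zeros.
chi = (4) + (-3) + (-6) + (2) = -3

-3


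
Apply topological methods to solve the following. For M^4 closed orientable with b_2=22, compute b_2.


Poincare duality for closed orientable n-manifolds: b_k = b_{n-k}.
Here n = 4, so b_2 = b_2 = 22

22


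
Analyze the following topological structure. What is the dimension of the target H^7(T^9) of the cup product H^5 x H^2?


Cup product: H^p x H^q -> H^{p+q}; here p+q = 5+2 = 7.
rank H^k(T^n) = C(n,k).
C(9,7) = 36

36


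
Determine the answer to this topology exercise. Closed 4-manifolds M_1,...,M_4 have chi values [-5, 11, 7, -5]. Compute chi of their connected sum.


For n-manifolds: chi(A#B) = chi(A) + chi(B) - chi(S^4).
chi(S^4) = 1 + (-1)^4 = 2.
chi(#) = (sum chi_i) - (4-1)*chi(S^4) = 8 - 3*2 = 2

2


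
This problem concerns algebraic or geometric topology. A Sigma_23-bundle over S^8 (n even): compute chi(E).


chi(S^8) = 2 (n even), chi(Sigma_23) = 2 - 2*23 = -44.
chi(E) = 2 * (-44) = -88

-88


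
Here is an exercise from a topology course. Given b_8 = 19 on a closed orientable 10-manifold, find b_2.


Poincare duality for closed orientable n-manifolds: b_k = b_{n-k}.
Here n = 10, so b_2 = b_8 = 19

19


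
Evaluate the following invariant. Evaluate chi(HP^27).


HP^27 has one cell in each dimension 0, 4, ..., 4*27 (27+1 cells, all even-dim).
chi = 27 + 1 = 28

28


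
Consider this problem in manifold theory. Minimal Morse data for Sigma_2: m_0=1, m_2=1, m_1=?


A perfect Morse function has m_k = b_k.
For Sigma_2: b_0=1, b_1=2g=4, b_2=1.
Saddles m_1 = 2g = 4

4


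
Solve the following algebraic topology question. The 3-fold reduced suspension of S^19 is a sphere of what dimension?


Each suspension raises dimension by 1: Sigma S^n = S^{n+1}.
Sigma^3 S^19 = S^{19+3} = S^22

22


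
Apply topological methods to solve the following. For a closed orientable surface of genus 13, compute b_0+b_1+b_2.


For Sigma_13: b_0 = 1, b_1 = 2g = 26, b_2 = 1.
Total = 1 + 26 + 1 = 28

28


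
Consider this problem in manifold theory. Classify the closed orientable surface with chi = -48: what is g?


chi = 2 - 2g for closed orientable surfaces.
-48 = 2 - 2g
2g = 2 - (-48) = 50
g = 25

25


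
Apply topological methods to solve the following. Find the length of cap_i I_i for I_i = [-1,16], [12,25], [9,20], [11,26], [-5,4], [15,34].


Intersection = [max(a_i), min(b_i)] = [15, 4].
Since 15 > 4, the intersection is empty.
Length = 0

0


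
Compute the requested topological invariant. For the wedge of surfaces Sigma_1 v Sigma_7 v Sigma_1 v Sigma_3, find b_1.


For a wedge X v Y: reduced H_k(X v Y) = H_k(X) + H_k(Y).
Each Sigma_g contributes b_1 = 2g.
b_1 = 2 + 14 + 2 + 6 = 24

24


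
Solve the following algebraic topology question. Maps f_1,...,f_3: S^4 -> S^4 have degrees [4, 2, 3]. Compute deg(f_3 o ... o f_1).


Degree is multiplicative: deg(composition) = product of degrees.
= (4) * (2) * (3) = 24

24


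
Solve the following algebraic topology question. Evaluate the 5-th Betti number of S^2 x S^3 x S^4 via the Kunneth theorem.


Each S^d has Poincare polynomial 1 + t^d.
The product S^2 x S^3 x S^4 has Poincare polynomial prod(1+t^d_i).
Expanding: b_0=1, b_2=1, b_3=1, b_4=1, b_5=1, b_6=1, b_7=1, b_9=1.
b_5 = 1

1


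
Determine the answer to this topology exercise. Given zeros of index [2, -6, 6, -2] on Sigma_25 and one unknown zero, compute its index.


Poincare-Hopf: sum of indices = chi(M).
chi(Sigma_25) = 2 - 2*25 = -48.
Sum of known indices = 0.
x = chi - (sum known) = -48 - (0) = -48

-48


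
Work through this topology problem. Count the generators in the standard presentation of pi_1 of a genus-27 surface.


Standard presentation: pi_1(Sigma_g) = <a_1,b_1,...,a_g,b_g | [a_1,b_1]...[a_g,b_g] = 1>.
Number of generators = 2g = 2*27 = 54

54


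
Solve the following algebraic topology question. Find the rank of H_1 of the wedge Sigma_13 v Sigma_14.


For a wedge: H_1(A v B) = H_1(A) + H_1(B).
b_1(Sigma_13) = 26, b_1(Sigma_14) = 28.
b_1 = 26 + 28 = 54

54


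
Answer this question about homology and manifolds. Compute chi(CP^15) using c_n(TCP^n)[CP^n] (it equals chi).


For any closed oriented manifold, <e(TM),[M]> = chi(M).
chi(CP^15) = 15+1 = 16

16


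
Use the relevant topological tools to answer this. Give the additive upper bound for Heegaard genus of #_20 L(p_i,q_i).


Heegaard genus satisfies g(A#B) <= g(A) + g(B).
Each lens space has g = 1.
Upper bound: 20 * 1 = 20

20


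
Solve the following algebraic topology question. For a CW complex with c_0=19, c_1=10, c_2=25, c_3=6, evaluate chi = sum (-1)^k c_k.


chi = sum_k (-1)^k c_k.
= (-1)^0*19 + (-1)^1*10 + (-1)^2*25 + (-1)^3*6
= (19) + (-10) + (25) + (-6)
= 28

28


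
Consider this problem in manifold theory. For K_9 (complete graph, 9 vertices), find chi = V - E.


K_9: V = 9, E = C(9,2) = 36.
chi = V - E = 9 - 36 = -27

-27


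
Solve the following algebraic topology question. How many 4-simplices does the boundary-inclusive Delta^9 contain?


Delta^9 has 9+1 vertices. A 4-face is a choice of 4+1 vertices.
f_4 = C(9+1, 4+1) = C(10,5) = 252

252


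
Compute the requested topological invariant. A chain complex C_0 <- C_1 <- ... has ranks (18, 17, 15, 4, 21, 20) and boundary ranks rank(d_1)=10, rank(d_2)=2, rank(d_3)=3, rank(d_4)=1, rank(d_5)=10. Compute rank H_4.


rank H_k = rank(ker d_k) - rank(im d_{k+1}).
rank(ker d_4) = rank(C_4) - rank(d_4) = 21 - 1 = 20.
rank(im d_{4+1}) = 10.
rank H_4 = 20 - 10 = 10

10


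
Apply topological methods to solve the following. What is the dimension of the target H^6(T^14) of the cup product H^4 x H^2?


Cup product: H^p x H^q -> H^{p+q}; here p+q = 4+2 = 6.
rank H^k(T^n) = C(n,k).
C(14,6) = 3003

3003


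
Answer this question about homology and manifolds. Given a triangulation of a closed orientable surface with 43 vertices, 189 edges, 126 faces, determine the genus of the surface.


chi = V - E + F = 43 - 189 + 126 = -20
For orientable closed surface: chi = 2 - 2g, so g = (2 - chi)/2.
g = (2 - (-20)) / 2 = 22 / 2 = 11

11


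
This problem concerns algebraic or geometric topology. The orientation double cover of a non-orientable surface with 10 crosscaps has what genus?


chi(N_10) = 2 - 10 = -8.
Double cover: chi(Sigma_g) = 2 * chi(N_10) = 2*(-8) = -16.
2 - 2g = -16, so g = (2 - (-16))/2 = 18/2 = 9

9


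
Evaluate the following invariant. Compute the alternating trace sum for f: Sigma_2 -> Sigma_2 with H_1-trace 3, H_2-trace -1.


L(f) = tr(f_0*) - tr(f_1*) + tr(f_2*).
= 1 - (3) + (-1)
= -3

-3


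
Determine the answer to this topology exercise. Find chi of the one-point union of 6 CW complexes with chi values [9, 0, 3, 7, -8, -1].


chi(A v B) = chi(A) + chi(B) - 1 (one point identified).
For 6 spaces: chi = (sum chi_i) - (6 - 1).
sum = 10; chi = 10 - 5 = 5

5


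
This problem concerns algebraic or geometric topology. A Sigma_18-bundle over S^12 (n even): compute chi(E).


chi(S^12) = 2 (n even), chi(Sigma_18) = 2 - 2*18 = -34.
chi(E) = 2 * (-34) = -68

-68


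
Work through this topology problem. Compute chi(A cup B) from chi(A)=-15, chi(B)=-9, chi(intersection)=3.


chi(A cup B) = chi(A) + chi(B) - chi(A cap B)
= -15 + (-9) - (3)
= -27

-27


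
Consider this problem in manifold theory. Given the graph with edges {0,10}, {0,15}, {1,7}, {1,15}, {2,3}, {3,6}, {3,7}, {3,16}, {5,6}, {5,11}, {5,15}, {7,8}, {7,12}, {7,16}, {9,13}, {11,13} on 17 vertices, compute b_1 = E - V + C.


b_1 = E - V + (number of components).
E = 16, V = 17, components = 3.
b_1 = 16 - 17 + 3 = 2

2


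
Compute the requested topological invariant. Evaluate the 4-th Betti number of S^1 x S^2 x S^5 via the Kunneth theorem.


Each S^d has Poincare polynomial 1 + t^d.
The product S^1 x S^2 x S^5 has Poincare polynomial prod(1+t^d_i).
Expanding: b_0=1, b_1=1, b_2=1, b_3=1, b_5=1, b_6=1, b_7=1, b_8=1.
b_4 = 0

0


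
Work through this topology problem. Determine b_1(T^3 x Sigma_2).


pi_1(A x B) = pi_1(A) x pi_1(B); rank of abelianization = b_1.
b_1(T^3) = 3, b_1(Sigma_2) = 2*2 = 4.
b_1(product) = 3 + 4 = 7

7


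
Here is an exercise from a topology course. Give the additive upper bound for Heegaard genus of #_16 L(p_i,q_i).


Heegaard genus satisfies g(A#B) <= g(A) + g(B).
Each lens space has g = 1.
Upper bound: 16 * 1 = 16

16


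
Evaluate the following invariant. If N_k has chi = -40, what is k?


chi = 2 - k for closed non-orientable surfaces with k crosscaps.
-40 = 2 - k
k = 2 - (-40) = 42

42


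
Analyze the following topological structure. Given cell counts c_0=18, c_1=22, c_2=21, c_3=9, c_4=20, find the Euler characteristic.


chi = sum_k (-1)^k c_k.
= (-1)^0*18 + (-1)^1*22 + (-1)^2*21 + (-1)^3*9 + (-1)^4*20
= (18) + (-22) + (21) + (-9) + (20)
= 28

28


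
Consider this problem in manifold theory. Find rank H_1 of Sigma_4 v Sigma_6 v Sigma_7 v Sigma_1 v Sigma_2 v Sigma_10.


For a wedge X v Y: reduced H_k(X v Y) = H_k(X) + H_k(Y).
Each Sigma_g contributes b_1 = 2g.
b_1 = 8 + 12 + 14 + 2 + 4 + 20 = 60

60


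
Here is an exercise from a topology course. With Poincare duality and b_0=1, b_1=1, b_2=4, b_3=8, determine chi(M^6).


By Poincare duality b_k = b_{6-k}, so full Betti numbers: b_0=1, b_1=1, b_2=4, b_3=8, b_4=4, b_5=1, b_6=1.
chi = sum (-1)^k b_k = 0

0


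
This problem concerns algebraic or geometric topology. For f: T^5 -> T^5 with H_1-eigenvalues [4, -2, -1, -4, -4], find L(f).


For a torus self-map: L(f) = det(I - A) where A acts on H_1.
L(f) = (1-4) * (1--2) * (1--1) * (1--4) * (1--4) = -3 * 3 * 2 * 5 * 5 = -450

-450


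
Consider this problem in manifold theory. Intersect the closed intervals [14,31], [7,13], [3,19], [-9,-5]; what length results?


Intersection = [max(a_i), min(b_i)] = [14, -5].
Since 14 > -5, the intersection is empty.
Length = 0

0


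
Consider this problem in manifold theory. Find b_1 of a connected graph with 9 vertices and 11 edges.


For a connected graph: rank(pi_1) = b_1 = E - V + 1 = 1 - chi.
chi = V - E = 9 - 11 = -2.
rank = 1 - (-2) = 11 - 9 + 1 = 3

3


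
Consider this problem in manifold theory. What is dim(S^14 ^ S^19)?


S^m ^ S^n = S^{m+n}.
k = 14 + 19 = 33

33


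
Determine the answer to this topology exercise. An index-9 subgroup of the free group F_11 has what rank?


Nielsen-Schreier: an index-n subgroup of F_r is free of rank 1 + n(r-1).
Equivalently: chi(cover) = n*chi(base); chi(vee_r S^1) = 1 - 11 = -10.
chi(E) = 9*(-10) = -90; rank = 1 - chi(E) = 1 - (-90) = 91.
rank = 1 + 9*(11-1) = 1 + 90 = 91

91


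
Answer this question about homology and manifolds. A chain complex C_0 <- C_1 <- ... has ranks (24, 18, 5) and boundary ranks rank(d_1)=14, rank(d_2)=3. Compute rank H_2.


rank H_k = rank(ker d_k) - rank(im d_{k+1}).
rank(ker d_2) = rank(C_2) - rank(d_2) = 5 - 3 = 2.
rank(im d_{2+1}) = 0.
rank H_2 = 2 - 0 = 2

2


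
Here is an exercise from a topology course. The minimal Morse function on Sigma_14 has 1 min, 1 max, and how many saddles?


A perfect Morse function has m_k = b_k.
For Sigma_14: b_0=1, b_1=2g=28, b_2=1.
Saddles m_1 = 2g = 28

28


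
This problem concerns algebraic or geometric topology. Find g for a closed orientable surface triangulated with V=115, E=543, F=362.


chi = V - E + F = 115 - 543 + 362 = -66
For orientable closed surface: chi = 2 - 2g, so g = (2 - chi)/2.
g = (2 - (-66)) / 2 = 68 / 2 = 34

34


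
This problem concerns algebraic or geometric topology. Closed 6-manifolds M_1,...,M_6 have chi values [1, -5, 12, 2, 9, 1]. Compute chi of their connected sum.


For n-manifolds: chi(A#B) = chi(A) + chi(B) - chi(S^6).
chi(S^6) = 1 + (-1)^6 = 2.
chi(#) = (sum chi_i) - (6-1)*chi(S^6) = 20 - 5*2 = 10

10


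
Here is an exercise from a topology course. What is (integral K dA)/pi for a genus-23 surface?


Gauss-Bonnet: integral K dA = 2*pi*chi(M).
chi(Sigma_23) = 2 - 2*23 = -44.
(integral K dA)/pi = 2*chi = 2*(-44) = -88

-88


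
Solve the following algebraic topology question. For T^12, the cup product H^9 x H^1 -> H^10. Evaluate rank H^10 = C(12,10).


Cup product: H^p x H^q -> H^{p+q}; here p+q = 9+1 = 10.
rank H^k(T^n) = C(n,k).
C(12,10) = 66

66


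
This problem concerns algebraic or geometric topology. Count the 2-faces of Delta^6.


Delta^6 has 6+1 vertices. A 2-face is a choice of 2+1 vertices.
f_2 = C(6+1, 2+1) = C(7,3) = 35

35


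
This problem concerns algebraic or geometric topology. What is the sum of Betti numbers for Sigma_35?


For Sigma_35: b_0 = 1, b_1 = 2g = 70, b_2 = 1.
Total = 1 + 70 + 1 = 72

72


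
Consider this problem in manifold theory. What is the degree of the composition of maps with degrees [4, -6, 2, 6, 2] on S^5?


Degree is multiplicative: deg(composition) = product of degrees.
= (4) * (-6) * (2) * (6) * (2) = -576

-576


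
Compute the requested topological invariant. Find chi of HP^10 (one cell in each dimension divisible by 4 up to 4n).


HP^10 has one cell in each dimension 0, 4, ..., 4*10 (10+1 cells, all even-dim).
chi = 10 + 1 = 11

11


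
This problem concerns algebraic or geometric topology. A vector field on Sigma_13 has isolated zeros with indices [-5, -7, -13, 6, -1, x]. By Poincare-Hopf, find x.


Poincare-Hopf: sum of indices = chi(M).
chi(Sigma_13) = 2 - 2*13 = -24.
Sum of known indices = -20.
x = chi - (sum known) = -24 - (-20) = -4

-4


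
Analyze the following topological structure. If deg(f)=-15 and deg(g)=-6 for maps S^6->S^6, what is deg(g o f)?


Degree is multiplicative under composition: deg(g o f) = deg(g) * deg(f).
= -6 * -15 = 90

90


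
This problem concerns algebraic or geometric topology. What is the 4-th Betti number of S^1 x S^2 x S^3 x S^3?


Each S^d has Poincare polynomial 1 + t^d.
The product S^1 x S^2 x S^3 x S^3 has Poincare polynomial prod(1+t^d_i).
Expanding: b_0=1, b_1=1, b_2=1, b_3=3, b_4=2, b_5=2, b_6=3, b_7=1, b_8=1, b_9=1.
b_4 = 2

2


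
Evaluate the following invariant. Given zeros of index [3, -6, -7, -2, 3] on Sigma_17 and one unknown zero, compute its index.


Poincare-Hopf: sum of indices = chi(M).
chi(Sigma_17) = 2 - 2*17 = -32.
Sum of known indices = -9.
x = chi - (sum known) = -32 - (-9) = -23

-23


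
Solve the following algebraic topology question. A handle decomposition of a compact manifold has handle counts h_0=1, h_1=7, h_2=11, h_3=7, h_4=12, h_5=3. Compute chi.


Handles of index k contribute (-1)^k to chi (same as CW cells).
chi = (1) + (-7) + (11) + (-7) + (12) + (-3) = 7

7


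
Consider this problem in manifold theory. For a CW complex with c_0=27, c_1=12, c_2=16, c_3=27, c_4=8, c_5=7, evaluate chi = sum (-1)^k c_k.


chi = sum_k (-1)^k c_k.
= (-1)^0*27 + (-1)^1*12 + (-1)^2*16 + (-1)^3*27 + (-1)^4*8 + (-1)^5*7
= (27) + (-12) + (16) + (-27) + (8) + (-7)
= 5

5


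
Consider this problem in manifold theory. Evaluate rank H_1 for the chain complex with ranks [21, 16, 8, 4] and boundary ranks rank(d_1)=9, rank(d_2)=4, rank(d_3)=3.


rank H_k = rank(ker d_k) - rank(im d_{k+1}).
rank(ker d_1) = rank(C_1) - rank(d_1) = 16 - 9 = 7.
rank(im d_{1+1}) = 4.
rank H_1 = 7 - 4 = 3

3


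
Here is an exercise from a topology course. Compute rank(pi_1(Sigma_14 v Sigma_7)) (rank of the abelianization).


For a wedge: H_1(A v B) = H_1(A) + H_1(B).
b_1(Sigma_14) = 28, b_1(Sigma_7) = 14.
b_1 = 28 + 14 = 42

42


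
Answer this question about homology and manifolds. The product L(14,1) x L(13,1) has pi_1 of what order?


pi_1(X x Y) = pi_1(X) x pi_1(Y).
pi_1(L(14,1)) = Z/14, pi_1(L(13,1)) = Z/13.
|Z/14 x Z/13| = 14 * 13 = 182

182


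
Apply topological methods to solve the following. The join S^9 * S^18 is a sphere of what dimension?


Join of spheres: S^m * S^n = S^{m+n+1}.
dim = 9 + 18 + 1 = 28

28


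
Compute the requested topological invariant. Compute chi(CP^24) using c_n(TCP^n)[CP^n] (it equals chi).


For any closed oriented manifold, <e(TM),[M]> = chi(M).
chi(CP^24) = 24+1 = 25

25


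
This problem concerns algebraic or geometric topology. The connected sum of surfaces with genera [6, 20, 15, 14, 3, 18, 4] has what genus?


Genus is additive under connected sum of orientable surfaces.
g = 6 + 20 + 15 + 14 + 3 + 18 + 4 = 80

80


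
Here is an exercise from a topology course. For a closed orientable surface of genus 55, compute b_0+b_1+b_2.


For Sigma_55: b_0 = 1, b_1 = 2g = 110, b_2 = 1.
Total = 1 + 110 + 1 = 112

112


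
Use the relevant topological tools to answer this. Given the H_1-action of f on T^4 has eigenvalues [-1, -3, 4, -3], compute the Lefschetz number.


For a torus self-map: L(f) = det(I - A) where A acts on H_1.
L(f) = (1--1) * (1--3) * (1-4) * (1--3) = 2 * 4 * -3 * 4 = -96

-96


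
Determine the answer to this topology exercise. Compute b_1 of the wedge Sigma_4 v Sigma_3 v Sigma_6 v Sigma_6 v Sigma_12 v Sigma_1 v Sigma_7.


For a wedge X v Y: reduced H_k(X v Y) = H_k(X) + H_k(Y).
Each Sigma_g contributes b_1 = 2g.
b_1 = 8 + 6 + 12 + 12 + 24 + 2 + 14 = 78

78


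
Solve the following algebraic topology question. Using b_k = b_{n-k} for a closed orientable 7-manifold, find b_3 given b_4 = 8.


Poincare duality for closed orientable n-manifolds: b_k = b_{n-k}.
Here n = 7, so b_3 = b_4 = 8

8


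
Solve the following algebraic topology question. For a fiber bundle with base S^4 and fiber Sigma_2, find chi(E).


chi(S^4) = 2 (n even), chi(Sigma_2) = 2 - 2*2 = -2.
chi(E) = 2 * (-2) = -4

-4


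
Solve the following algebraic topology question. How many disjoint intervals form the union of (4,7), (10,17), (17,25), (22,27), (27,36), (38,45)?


Sort and merge overlapping open intervals.
Merged: (4,7), (10,17), (17,27), (27,36), (38,45).
Number of components = 5

5


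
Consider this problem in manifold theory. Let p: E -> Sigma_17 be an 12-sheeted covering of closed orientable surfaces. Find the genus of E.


For an n-sheeted cover: chi(E) = n * chi(B).
chi(Sigma_17) = 2 - 2*17 = -32.
chi(E) = 12 * (-32) = -384.
genus(E) = (2 - chi(E))/2 = (2 - (-384))/2 = 386/2 = 193

193


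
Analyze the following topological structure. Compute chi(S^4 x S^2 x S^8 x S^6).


chi is multiplicative: chi(X x Y) = chi(X) chi(Y).
Each even-dim sphere has chi = 2. There are 4 factors.
chi = 2^4 = 16

16


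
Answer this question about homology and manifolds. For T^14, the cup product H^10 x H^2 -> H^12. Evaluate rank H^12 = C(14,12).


Cup product: H^p x H^q -> H^{p+q}; here p+q = 10+2 = 12.
rank H^k(T^n) = C(n,k).
C(14,12) = 91

91


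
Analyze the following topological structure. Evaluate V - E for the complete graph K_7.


K_7: V = 7, E = C(7,2) = 21.
chi = V - E = 7 - 21 = -14

-14


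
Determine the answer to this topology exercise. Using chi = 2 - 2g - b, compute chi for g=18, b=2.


For a compact orientable surface with genus g and b boundary components: chi = 2 - 2g - b.
chi = 2 - 2*18 - 2 = 2 - 36 - 2 = -36

-36


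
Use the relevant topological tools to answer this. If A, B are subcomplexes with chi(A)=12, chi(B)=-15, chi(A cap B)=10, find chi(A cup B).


chi(A cup B) = chi(A) + chi(B) - chi(A cap B)
= 12 + (-15) - (10)
= -13

-13


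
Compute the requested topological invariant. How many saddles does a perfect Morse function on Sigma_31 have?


A perfect Morse function has m_k = b_k.
For Sigma_31: b_0=1, b_1=2g=62, b_2=1.
Saddles m_1 = 2g = 62

62


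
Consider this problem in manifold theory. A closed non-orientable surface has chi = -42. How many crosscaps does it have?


chi = 2 - k for closed non-orientable surfaces with k crosscaps.
-42 = 2 - k
k = 2 - (-42) = 44

44


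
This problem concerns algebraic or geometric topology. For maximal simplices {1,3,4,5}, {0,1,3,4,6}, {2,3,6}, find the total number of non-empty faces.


Each maximal simplex on m vertices has 2^m - 1 nonempty faces.
Take the union (dedupe shared faces).
Total distinct faces = 43

43


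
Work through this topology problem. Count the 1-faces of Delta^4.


Delta^4 has 4+1 vertices. A 1-face is a choice of 1+1 vertices.
f_1 = C(4+1, 1+1) = C(5,2) = 10

10


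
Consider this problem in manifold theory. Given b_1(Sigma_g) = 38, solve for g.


For a closed orientable surface: b_1 = 2g.
38 = 2g
g = 38 / 2 = 19

19


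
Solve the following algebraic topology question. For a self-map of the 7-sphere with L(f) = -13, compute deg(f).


L(f) = 1 + (-1)^7 deg(f) on S^7.
-13 = 1 + (-1)^7 * deg(f)
(-1)^7 * deg(f) = -14
deg(f) = 14

14


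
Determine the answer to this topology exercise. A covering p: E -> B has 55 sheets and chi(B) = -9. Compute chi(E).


For a finite covering: chi(E) = (number of sheets) * chi(B).
chi(E) = 55 * (-9) = -495

-495


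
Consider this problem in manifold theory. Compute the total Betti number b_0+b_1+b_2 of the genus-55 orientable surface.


For Sigma_55: b_0 = 1, b_1 = 2g = 110, b_2 = 1.
Total = 1 + 110 + 1 = 112

112


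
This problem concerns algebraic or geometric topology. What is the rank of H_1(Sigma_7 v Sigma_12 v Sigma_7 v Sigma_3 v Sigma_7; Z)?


For a wedge X v Y: reduced H_k(X v Y) = H_k(X) + H_k(Y).
Each Sigma_g contributes b_1 = 2g.
b_1 = 14 + 24 + 14 + 6 + 14 = 72

72


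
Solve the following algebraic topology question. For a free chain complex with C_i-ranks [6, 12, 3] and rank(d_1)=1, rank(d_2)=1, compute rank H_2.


rank H_k = rank(ker d_k) - rank(im d_{k+1}).
rank(ker d_2) = rank(C_2) - rank(d_2) = 3 - 1 = 2.
rank(im d_{2+1}) = 0.
rank H_2 = 2 - 0 = 2

2


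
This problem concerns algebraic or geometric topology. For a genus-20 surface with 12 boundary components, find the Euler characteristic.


For a compact orientable surface with genus g and b boundary components: chi = 2 - 2g - b.
chi = 2 - 2*20 - 12 = 2 - 40 - 12 = -50

-50


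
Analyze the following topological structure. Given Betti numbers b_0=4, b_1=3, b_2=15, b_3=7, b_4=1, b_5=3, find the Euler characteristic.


chi = sum_k (-1)^k b_k.
= (4) + (-3) + (15) + (-7) + (1) + (-3)
= 7

7


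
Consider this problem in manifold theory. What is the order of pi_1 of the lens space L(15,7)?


pi_1(L(p,q)) = Z/pZ for any q coprime to p.
|pi_1(L(15,7))| = 15

15


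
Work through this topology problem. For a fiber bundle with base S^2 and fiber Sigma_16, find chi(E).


chi(S^2) = 2 (n even), chi(Sigma_16) = 2 - 2*16 = -30.
chi(E) = 2 * (-30) = -60

-60


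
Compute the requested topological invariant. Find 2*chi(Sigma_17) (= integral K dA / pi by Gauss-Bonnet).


Gauss-Bonnet: integral K dA = 2*pi*chi(M).
chi(Sigma_17) = 2 - 2*17 = -32.
(integral K dA)/pi = 2*chi = 2*(-32) = -64

-64


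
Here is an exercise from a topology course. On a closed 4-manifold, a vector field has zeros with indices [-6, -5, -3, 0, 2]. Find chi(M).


Poincare-Hopf: chi(M) = sum of indices of zeros.
chi = (-6) + (-5) + (-3) + (0) + (2) = -12

-12


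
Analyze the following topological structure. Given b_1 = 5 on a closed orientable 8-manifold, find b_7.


Poincare duality for closed orientable n-manifolds: b_k = b_{n-k}.
Here n = 8, so b_7 = b_1 = 5

5


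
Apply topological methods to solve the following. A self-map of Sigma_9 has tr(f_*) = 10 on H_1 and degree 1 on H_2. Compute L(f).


L(f) = tr(f_0*) - tr(f_1*) + tr(f_2*).
= 1 - (10) + (1)
= -8

-8


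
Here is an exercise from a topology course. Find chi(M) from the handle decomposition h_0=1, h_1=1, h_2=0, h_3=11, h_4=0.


Handles of index k contribute (-1)^k to chi (same as CW cells).
chi = (1) + (-1) + (0) + (-11) + (0) = -11

-11


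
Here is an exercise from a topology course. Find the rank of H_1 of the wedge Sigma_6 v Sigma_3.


For a wedge: H_1(A v B) = H_1(A) + H_1(B).
b_1(Sigma_6) = 12, b_1(Sigma_3) = 6.
b_1 = 12 + 6 = 18

18


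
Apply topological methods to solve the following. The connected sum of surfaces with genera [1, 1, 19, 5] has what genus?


Genus is additive under connected sum of orientable surfaces.
g = 1 + 1 + 19 + 5 = 26

26


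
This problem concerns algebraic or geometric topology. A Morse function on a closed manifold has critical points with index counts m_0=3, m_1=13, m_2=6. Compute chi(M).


Morse theory: chi(M) = sum_k (-1)^k m_k where m_k = #(index-k critical points).
= (3) + (-13) + (6) = -4

-4


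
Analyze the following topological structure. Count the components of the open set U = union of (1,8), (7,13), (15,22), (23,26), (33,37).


Sort and merge overlapping open intervals.
Merged: (1,13), (15,22), (23,26), (33,37).
Number of components = 4

4


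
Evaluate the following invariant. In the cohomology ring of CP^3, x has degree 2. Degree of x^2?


|x| = 2 in H^*(CP^n).
|x^2| = 2 * |x| = 2 * 2 = 4

4


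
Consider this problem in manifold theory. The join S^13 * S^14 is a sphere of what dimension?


Join of spheres: S^m * S^n = S^{m+n+1}.
dim = 13 + 14 + 1 = 28

28


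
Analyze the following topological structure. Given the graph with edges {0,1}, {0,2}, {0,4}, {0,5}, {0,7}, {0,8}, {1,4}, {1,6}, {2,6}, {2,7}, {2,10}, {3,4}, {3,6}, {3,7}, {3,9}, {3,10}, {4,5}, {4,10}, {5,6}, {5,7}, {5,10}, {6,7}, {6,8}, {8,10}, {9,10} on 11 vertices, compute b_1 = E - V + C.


b_1 = E - V + (number of components).
E = 25, V = 11, components = 1.
b_1 = 25 - 11 + 1 = 15

15


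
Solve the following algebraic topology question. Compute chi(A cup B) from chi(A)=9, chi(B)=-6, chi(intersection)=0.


chi(A cup B) = chi(A) + chi(B) - chi(A cap B)
= 9 + (-6) - (0)
= 3

3


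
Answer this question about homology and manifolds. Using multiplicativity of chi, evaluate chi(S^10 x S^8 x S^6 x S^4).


chi is multiplicative: chi(X x Y) = chi(X) chi(Y).
Each even-dim sphere has chi = 2. There are 4 factors.
chi = 2^4 = 16

16


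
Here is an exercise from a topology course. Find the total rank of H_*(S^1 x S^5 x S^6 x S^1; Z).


Total Betti number is multiplicative under products.
Each S^d (d>=1) has total Betti number 2.
There are 4 sphere factors.
Total = 2^4 = 16

16


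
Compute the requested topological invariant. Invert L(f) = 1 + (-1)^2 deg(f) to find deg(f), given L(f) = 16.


L(f) = 1 + (-1)^2 deg(f) on S^2.
16 = 1 + (-1)^2 * deg(f)
(-1)^2 * deg(f) = 15
deg(f) = 15

15


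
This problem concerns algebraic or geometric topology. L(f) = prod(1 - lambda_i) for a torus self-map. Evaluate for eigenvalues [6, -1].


For a torus self-map: L(f) = det(I - A) where A acts on H_1.
L(f) = (1-6) * (1--1) = -5 * 2 = -10

-10


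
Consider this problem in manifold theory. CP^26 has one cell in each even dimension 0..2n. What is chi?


CP^26 has one cell in each even dimension 0, 2, ..., 2*26 (26+1 cells total).
All cells are even-dimensional, so chi = number of cells.
chi = 26 + 1 = 27

27


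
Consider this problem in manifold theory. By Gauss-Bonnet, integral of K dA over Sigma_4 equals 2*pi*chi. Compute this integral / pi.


Gauss-Bonnet: integral K dA = 2*pi*chi(M).
chi(Sigma_4) = 2 - 2*4 = -6.
(integral K dA)/pi = 2*chi = 2*(-6) = -12

-12


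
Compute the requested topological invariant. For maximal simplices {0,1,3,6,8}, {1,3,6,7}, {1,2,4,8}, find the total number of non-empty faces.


Each maximal simplex on m vertices has 2^m - 1 nonempty faces.
Take the union (dedupe shared faces).
Total distinct faces = 51

51


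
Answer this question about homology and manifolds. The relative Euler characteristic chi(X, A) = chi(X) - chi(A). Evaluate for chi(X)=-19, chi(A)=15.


Relative Euler characteristic: chi(X, A) = chi(X) - chi(A).
= -19 - (15) = -34

-34


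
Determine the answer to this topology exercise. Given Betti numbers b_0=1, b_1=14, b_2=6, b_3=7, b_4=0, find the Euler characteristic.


chi = sum_k (-1)^k b_k.
= (1) + (-14) + (6) + (-7) + (0)
= -14

-14


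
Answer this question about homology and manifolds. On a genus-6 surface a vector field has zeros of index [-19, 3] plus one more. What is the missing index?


Poincare-Hopf: sum of indices = chi(M).
chi(Sigma_6) = 2 - 2*6 = -10.
Sum of known indices = -16.
x = chi - (sum known) = -10 - (-16) = 6

6


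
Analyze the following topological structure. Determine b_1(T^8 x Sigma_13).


pi_1(A x B) = pi_1(A) x pi_1(B); rank of abelianization = b_1.
b_1(T^8) = 8, b_1(Sigma_13) = 2*13 = 26.
b_1(product) = 8 + 26 = 34

34


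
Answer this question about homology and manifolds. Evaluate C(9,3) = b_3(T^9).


By the Kunneth formula, b_k(T^n) = C(n,k).
b_3(T^9) = C(9,3).
C(9,3) = 9!/(3!*6!) = 84

84


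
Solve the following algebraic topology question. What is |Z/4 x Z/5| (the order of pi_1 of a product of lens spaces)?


pi_1(X x Y) = pi_1(X) x pi_1(Y).
pi_1(L(4,1)) = Z/4, pi_1(L(5,1)) = Z/5.
|Z/4 x Z/5| = 4 * 5 = 20

20


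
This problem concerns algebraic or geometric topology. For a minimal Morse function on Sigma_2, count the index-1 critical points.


A perfect Morse function has m_k = b_k.
For Sigma_2: b_0=1, b_1=2g=4, b_2=1.
Saddles m_1 = 2g = 4

4


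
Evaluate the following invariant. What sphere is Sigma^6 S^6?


Each suspension raises dimension by 1: Sigma S^n = S^{n+1}.
Sigma^6 S^6 = S^{6+6} = S^12

12


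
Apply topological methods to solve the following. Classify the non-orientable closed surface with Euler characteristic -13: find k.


chi = 2 - k for closed non-orientable surfaces with k crosscaps.
-13 = 2 - k
k = 2 - (-13) = 15

15


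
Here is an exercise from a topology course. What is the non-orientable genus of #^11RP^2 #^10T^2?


Since a >= 1, the sum is non-orientable; each T^2 can be replaced by RP^2 # RP^2 (since T^2#RP^2 = 3RP^2).
Total crosscaps k = 11 + 2*10 = 31.
Check via chi: chi = 11*1 + 10*0 - (11+10-1)*2 = -29 = 2 - k = -29. Consistent.

31


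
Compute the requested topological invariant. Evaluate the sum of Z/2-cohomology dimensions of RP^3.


H^k(RP^3; Z/2) = Z/2 for each 0 <= k <= 3.
Total dimension = 3 + 1 = 4

4


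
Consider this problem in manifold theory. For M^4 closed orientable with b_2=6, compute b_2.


Poincare duality for closed orientable n-manifolds: b_k = b_{n-k}.
Here n = 4, so b_2 = b_2 = 6

6


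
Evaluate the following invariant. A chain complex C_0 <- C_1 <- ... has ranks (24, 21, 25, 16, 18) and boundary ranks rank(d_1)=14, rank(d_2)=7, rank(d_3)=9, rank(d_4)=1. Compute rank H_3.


rank H_k = rank(ker d_k) - rank(im d_{k+1}).
rank(ker d_3) = rank(C_3) - rank(d_3) = 16 - 9 = 7.
rank(im d_{3+1}) = 1.
rank H_3 = 7 - 1 = 6

6


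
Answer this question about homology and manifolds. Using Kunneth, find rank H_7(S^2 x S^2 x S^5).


Each S^d has Poincare polynomial 1 + t^d.
The product S^2 x S^2 x S^5 has Poincare polynomial prod(1+t^d_i).
Expanding: b_0=1, b_2=2, b_4=1, b_5=1, b_7=2, b_9=1.
b_7 = 2

2
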